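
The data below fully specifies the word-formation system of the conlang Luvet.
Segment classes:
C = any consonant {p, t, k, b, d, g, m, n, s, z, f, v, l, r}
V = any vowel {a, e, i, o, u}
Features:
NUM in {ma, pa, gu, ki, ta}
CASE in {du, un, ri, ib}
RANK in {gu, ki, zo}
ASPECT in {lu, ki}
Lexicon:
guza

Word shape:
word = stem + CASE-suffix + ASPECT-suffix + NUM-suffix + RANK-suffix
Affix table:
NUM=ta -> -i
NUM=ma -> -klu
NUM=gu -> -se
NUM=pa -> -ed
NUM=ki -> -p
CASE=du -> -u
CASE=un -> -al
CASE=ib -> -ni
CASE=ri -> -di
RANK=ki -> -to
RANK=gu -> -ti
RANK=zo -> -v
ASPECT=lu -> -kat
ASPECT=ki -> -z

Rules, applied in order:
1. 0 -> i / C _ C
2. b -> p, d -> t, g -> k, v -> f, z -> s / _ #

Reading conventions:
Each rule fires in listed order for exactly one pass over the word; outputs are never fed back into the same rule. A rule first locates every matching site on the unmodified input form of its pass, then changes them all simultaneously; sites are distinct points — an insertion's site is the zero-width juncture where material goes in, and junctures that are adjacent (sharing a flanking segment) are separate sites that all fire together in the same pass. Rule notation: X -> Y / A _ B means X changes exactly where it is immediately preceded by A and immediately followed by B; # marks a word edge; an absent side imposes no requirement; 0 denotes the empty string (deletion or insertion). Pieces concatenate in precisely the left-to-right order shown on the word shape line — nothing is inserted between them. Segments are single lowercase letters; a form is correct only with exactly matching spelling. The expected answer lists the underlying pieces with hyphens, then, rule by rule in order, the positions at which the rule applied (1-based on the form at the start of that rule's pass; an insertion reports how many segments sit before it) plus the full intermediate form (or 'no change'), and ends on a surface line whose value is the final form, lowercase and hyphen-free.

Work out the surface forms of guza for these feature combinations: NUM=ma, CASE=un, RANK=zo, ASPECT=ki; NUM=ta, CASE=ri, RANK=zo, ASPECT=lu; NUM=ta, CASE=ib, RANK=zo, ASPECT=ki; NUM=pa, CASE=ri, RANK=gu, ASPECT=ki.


cell NUM=ma, CASE=un, RANK=zo, ASPECT=ki:
underlying: guza-al-z-klu-v
1. 0 -> i / C _ C: inserts after position(s) 6, 7, 8: guzaalizikiluv
2. b -> p, d -> t, g -> k, v -> f, z -> s / _ #: fires at position(s) 14: guzaalizikiluf
surface: guzaalizikiluf

cell NUM=ta, CASE=ri, RANK=zo, ASPECT=lu:
underlying: guza-di-kat-i-v
1. 0 -> i / C _ C: no change
2. b -> p, d -> t, g -> k, v -> f, z -> s / _ #: fires at position(s) 11: guzadikatif
surface: guzadikatif

cell NUM=ta, CASE=ib, RANK=zo, ASPECT=ki:
underlying: guza-ni-z-i-v
1. 0 -> i / C _ C: no change
2. b -> p, d -> t, g -> k, v -> f, z -> s / _ #: fires at position(s) 9: guzanizif
surface: guzanizif

cell NUM=pa, CASE=ri, RANK=gu, ASPECT=ki:
underlying: guza-di-z-ed-ti
1. 0 -> i / C _ C: inserts after position(s) 9: guzadizediti
2. b -> p, d -> t, g -> k, v -> f, z -> s / _ #: no change
surface: guzadizediti


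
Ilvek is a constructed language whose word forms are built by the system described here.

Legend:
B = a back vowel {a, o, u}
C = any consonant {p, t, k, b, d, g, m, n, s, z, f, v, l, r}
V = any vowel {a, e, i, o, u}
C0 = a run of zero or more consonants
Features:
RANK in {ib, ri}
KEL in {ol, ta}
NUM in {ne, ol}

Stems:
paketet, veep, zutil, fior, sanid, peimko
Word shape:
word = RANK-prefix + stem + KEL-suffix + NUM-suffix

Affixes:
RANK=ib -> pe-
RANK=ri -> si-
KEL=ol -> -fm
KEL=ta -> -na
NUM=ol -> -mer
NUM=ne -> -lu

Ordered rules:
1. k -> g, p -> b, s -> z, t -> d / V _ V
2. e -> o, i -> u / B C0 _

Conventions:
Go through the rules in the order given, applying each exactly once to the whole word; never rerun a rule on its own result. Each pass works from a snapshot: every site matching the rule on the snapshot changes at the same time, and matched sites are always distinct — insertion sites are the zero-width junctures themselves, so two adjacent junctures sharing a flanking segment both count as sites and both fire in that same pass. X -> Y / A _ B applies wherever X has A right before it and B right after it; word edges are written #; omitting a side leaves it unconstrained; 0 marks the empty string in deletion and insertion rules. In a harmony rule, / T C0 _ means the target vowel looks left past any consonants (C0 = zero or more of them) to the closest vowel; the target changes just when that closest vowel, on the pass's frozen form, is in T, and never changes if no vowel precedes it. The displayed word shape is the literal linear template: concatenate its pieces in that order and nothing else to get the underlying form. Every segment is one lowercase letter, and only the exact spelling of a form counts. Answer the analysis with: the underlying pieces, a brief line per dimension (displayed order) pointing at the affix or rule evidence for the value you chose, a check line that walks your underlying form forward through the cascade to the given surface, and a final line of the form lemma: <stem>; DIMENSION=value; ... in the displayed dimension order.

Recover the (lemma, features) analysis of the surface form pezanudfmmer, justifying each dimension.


underlying: pe-sanid-fm-mer
RANK=ib - signalled by the affix pe-
KEL=ol - signalled by the affix -fm
NUM=ol - signalled by the affix -mer
check: pesanidfmmer -> pezanidfmmer -> pezanudfmmer
lemma: sanid; RANK=ib; KEL=ol; NUM=ol


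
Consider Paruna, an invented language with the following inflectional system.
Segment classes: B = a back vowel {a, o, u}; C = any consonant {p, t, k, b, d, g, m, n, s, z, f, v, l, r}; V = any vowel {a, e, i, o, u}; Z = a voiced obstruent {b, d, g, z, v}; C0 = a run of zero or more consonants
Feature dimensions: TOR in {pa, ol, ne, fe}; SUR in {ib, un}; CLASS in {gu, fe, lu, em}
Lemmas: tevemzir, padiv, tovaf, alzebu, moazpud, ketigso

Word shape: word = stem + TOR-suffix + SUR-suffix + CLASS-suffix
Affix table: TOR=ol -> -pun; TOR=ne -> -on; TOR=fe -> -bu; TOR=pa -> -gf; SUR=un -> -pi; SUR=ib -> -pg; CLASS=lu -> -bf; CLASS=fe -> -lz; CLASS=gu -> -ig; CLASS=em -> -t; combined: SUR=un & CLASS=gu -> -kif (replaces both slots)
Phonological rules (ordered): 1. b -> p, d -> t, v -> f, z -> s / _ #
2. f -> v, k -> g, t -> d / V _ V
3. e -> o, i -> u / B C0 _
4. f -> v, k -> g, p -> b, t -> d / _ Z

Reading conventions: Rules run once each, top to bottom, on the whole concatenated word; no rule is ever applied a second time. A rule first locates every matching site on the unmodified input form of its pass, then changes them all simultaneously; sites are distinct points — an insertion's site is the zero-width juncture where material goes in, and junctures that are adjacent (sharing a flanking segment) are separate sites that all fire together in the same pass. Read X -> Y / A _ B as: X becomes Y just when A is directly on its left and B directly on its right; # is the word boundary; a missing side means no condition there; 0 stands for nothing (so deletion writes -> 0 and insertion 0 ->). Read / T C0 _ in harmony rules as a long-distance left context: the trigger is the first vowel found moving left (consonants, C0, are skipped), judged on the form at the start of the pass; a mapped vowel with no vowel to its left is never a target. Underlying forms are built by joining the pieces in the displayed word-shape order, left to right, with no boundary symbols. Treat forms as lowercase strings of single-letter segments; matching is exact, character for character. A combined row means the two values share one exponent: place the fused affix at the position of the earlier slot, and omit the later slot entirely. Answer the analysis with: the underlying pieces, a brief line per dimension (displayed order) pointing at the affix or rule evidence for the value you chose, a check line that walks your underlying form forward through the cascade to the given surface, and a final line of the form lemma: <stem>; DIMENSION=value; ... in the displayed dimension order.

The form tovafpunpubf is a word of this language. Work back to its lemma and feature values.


underlying: tovaf-pun-pi-bf
TOR=ol - signalled by the affix -pun
SUR=un - signalled by the affix -pi
CLASS=lu - signalled by the affix -bf
check: tovafpunpibf -> tovafpunpibf -> tovafpunpibf -> tovafpunpubf -> tovafpunpubf
lemma: tovaf; TOR=ol; SUR=un; CLASS=lu


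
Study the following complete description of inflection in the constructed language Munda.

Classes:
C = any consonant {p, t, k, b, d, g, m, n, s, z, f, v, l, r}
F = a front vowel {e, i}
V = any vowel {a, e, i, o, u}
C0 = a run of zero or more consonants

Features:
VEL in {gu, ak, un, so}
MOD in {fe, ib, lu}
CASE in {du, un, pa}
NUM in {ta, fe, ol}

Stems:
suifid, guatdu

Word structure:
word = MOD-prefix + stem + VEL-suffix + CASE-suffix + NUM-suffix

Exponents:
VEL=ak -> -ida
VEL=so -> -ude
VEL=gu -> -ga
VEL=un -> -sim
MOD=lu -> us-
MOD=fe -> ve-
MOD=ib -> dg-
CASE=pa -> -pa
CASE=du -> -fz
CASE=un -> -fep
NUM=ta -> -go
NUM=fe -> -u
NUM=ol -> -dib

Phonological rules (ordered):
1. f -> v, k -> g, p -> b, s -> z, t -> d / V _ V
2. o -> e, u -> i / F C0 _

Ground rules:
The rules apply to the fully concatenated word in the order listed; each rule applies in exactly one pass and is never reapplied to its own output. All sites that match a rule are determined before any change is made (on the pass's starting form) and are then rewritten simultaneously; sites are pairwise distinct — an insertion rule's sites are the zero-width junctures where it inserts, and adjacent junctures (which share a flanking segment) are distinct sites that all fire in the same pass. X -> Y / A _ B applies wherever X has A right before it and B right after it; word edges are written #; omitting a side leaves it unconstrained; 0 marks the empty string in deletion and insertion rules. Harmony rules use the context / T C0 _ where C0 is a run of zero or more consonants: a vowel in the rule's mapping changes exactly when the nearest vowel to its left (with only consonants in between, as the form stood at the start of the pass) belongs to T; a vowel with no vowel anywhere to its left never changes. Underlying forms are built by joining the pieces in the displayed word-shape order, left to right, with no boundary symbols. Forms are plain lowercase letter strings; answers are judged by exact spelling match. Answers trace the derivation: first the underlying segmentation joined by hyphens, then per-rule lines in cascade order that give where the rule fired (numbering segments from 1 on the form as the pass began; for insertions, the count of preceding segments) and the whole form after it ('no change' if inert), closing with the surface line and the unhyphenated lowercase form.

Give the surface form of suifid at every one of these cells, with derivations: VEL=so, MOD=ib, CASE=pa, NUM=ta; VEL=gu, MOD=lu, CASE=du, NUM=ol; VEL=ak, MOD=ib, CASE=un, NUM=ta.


cell VEL=so, MOD=ib, CASE=pa, NUM=ta:
underlying: dg-suifid-ude-pa-go
1. f -> v, k -> g, p -> b, s -> z, t -> d / V _ V: fires at position(s) 6, 12: dgsuividudebago
2. o -> e, u -> i / F C0 _: fires at position(s) 9: dgsuivididebago
surface: dgsuivididebago

cell VEL=gu, MOD=lu, CASE=du, NUM=ol:
underlying: us-suifid-ga-fz-dib
1. f -> v, k -> g, p -> b, s -> z, t -> d / V _ V: fires at position(s) 6: ussuividgafzdib
2. o -> e, u -> i / F C0 _: no change
surface: ussuividgafzdib

cell VEL=ak, MOD=ib, CASE=un, NUM=ta:
underlying: dg-suifid-ida-fep-go
1. f -> v, k -> g, p -> b, s -> z, t -> d / V _ V: fires at position(s) 6, 12: dgsuivididavepgo
2. o -> e, u -> i / F C0 _: fires at position(s) 16: dgsuivididavepge
surface: dgsuivididavepge


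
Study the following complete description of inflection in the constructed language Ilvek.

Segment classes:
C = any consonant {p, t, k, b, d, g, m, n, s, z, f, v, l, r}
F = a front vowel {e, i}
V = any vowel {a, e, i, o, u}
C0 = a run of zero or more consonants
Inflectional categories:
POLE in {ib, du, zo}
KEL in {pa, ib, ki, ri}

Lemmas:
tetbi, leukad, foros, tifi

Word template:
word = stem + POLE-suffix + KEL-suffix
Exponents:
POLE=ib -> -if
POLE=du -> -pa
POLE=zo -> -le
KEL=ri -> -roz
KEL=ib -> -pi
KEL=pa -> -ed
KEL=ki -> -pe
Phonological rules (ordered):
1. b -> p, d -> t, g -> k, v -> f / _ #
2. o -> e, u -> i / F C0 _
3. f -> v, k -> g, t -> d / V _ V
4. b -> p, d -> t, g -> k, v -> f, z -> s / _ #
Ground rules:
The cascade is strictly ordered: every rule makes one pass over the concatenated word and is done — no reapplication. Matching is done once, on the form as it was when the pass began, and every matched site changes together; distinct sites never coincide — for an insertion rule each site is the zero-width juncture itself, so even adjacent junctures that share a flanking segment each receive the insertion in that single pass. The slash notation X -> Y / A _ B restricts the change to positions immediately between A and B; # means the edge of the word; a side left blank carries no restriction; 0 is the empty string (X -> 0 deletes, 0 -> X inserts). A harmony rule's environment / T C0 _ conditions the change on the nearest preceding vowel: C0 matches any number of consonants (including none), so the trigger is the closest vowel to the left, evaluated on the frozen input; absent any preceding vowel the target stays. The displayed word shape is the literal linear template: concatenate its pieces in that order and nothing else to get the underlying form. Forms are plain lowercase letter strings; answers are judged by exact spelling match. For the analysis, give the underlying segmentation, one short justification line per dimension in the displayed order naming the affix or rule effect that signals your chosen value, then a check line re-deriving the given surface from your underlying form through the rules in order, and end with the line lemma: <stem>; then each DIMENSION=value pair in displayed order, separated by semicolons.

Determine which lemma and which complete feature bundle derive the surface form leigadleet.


underlying: leukad-le-ed
POLE=zo - signalled by the affix -le
KEL=pa - signalled by the affix -ed
check: leukadleed -> leukadleet -> leikadleet -> leigadleet -> leigadleet
lemma: leukad; POLE=zo; KEL=pa


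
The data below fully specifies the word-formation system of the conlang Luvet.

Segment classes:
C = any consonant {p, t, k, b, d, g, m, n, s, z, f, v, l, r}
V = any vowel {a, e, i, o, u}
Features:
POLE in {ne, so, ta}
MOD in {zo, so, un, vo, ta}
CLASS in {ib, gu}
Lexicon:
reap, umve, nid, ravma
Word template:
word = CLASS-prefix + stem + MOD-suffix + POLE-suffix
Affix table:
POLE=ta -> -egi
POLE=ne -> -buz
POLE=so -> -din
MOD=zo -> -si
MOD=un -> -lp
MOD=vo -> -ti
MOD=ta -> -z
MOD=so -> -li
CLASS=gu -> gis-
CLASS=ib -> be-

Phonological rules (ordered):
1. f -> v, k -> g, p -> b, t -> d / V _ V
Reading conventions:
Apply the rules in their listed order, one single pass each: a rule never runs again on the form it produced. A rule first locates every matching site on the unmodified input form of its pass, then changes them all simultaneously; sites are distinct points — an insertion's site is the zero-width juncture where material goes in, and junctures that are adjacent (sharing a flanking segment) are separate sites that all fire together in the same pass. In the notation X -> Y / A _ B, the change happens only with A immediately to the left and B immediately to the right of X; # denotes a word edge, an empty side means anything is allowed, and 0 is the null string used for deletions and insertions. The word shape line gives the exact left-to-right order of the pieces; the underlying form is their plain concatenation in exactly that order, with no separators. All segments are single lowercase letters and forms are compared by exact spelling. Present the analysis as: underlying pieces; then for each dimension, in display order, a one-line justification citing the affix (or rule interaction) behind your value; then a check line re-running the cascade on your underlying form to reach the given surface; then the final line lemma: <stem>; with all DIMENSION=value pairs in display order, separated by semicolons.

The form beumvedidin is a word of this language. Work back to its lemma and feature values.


underlying: be-umve-ti-din
POLE=so - signalled by the affix -din
MOD=vo - signalled by the affix -ti
CLASS=ib - signalled by the affix be-
check: beumvetidin -> beumvedidin
lemma: umve; POLE=so; MOD=vo; CLASS=ib


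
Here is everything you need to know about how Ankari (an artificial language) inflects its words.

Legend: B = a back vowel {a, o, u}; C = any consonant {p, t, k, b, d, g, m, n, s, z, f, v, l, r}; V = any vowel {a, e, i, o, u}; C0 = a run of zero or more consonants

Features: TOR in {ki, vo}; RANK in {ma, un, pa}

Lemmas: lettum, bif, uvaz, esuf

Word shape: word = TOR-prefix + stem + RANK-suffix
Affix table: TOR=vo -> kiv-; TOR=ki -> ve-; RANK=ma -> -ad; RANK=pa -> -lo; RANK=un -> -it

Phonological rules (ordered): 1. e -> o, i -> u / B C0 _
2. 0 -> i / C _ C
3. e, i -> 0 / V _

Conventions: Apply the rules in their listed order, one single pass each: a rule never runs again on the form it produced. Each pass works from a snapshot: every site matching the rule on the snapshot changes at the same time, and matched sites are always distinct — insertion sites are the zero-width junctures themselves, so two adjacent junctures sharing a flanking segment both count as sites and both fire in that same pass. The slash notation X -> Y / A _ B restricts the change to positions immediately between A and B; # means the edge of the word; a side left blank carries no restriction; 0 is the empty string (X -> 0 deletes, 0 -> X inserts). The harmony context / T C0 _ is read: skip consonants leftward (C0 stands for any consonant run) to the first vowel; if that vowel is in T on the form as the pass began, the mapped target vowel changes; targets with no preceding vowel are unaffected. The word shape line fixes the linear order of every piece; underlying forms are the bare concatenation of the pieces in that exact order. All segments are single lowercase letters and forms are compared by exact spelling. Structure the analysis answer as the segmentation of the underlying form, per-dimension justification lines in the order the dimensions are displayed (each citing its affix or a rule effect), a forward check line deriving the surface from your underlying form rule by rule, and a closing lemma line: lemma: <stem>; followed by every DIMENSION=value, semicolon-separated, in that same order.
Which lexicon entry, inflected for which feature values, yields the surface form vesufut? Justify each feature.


underlying: ve-esuf-it
TOR=ki - signalled by the affix ve-
RANK=un - signalled by the affix -it
check: veesufit -> veesufut -> veesufut -> vesufut
lemma: esuf; TOR=ki; RANK=un


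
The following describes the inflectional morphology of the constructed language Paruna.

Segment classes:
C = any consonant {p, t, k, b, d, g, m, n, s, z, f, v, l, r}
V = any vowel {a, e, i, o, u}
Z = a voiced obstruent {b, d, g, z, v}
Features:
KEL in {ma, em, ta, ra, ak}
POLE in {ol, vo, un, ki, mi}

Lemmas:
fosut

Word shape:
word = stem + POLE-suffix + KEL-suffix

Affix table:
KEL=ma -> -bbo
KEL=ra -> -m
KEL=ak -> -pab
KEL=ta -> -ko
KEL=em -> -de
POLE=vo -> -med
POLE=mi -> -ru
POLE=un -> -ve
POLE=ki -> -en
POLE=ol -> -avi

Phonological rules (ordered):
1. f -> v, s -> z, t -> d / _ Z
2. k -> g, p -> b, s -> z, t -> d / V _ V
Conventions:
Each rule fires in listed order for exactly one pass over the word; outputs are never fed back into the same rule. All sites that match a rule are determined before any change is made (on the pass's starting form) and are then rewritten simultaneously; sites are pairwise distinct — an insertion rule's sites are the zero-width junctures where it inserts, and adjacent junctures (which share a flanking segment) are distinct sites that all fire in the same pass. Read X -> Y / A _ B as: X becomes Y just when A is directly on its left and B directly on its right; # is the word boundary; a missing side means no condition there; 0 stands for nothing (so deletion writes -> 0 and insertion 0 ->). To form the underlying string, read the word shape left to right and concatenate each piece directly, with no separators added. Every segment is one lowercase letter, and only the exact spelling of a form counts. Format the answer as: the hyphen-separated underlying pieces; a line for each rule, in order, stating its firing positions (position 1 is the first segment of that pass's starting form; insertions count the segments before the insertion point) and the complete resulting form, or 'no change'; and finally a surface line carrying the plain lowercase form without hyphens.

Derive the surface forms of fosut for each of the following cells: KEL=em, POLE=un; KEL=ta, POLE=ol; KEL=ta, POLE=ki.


cell KEL=em, POLE=un:
underlying: fosut-ve-de
1. f -> v, s -> z, t -> d / _ Z: fires at position(s) 5: fosudvede
2. k -> g, p -> b, s -> z, t -> d / V _ V: fires at position(s) 3: fozudvede
surface: fozudvede

cell KEL=ta, POLE=ol:
underlying: fosut-avi-ko
1. f -> v, s -> z, t -> d / _ Z: no change
2. k -> g, p -> b, s -> z, t -> d / V _ V: fires at position(s) 3, 5, 9: fozudavigo
surface: fozudavigo

cell KEL=ta, POLE=ki:
underlying: fosut-en-ko
1. f -> v, s -> z, t -> d / _ Z: no change
2. k -> g, p -> b, s -> z, t -> d / V _ V: fires at position(s) 3, 5: fozudenko
surface: fozudenko


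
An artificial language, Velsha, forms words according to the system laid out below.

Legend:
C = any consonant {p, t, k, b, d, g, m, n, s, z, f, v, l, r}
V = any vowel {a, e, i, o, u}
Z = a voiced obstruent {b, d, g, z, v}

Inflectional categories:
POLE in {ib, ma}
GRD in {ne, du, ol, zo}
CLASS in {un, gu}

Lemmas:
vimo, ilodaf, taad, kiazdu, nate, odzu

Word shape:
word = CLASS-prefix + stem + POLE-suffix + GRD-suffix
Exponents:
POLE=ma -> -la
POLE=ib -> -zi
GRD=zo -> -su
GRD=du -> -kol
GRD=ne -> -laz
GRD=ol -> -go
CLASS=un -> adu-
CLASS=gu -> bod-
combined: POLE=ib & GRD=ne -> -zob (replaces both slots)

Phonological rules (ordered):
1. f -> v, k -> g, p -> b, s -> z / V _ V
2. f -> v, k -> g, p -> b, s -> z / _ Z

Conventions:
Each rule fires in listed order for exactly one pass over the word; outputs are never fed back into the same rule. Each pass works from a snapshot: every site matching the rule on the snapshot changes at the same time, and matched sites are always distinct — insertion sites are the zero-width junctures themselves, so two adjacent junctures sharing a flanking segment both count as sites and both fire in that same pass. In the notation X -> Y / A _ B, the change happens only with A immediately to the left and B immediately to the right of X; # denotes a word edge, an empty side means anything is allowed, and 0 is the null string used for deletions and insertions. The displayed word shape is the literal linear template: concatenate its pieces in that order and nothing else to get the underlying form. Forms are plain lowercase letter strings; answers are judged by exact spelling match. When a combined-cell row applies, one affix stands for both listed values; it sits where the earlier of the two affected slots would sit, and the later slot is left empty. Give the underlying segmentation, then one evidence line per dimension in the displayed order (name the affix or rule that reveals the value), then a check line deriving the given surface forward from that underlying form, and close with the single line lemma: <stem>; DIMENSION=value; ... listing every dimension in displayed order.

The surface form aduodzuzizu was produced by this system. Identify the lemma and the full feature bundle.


underlying: adu-odzu-zi-su
POLE=ib - signalled by the affix -zi
GRD=zo - signalled by the affix -su
CLASS=un - signalled by the affix adu-
check: aduodzuzisu -> aduodzuzizu -> aduodzuzizu
lemma: odzu; POLE=ib; GRD=zo; CLASS=un


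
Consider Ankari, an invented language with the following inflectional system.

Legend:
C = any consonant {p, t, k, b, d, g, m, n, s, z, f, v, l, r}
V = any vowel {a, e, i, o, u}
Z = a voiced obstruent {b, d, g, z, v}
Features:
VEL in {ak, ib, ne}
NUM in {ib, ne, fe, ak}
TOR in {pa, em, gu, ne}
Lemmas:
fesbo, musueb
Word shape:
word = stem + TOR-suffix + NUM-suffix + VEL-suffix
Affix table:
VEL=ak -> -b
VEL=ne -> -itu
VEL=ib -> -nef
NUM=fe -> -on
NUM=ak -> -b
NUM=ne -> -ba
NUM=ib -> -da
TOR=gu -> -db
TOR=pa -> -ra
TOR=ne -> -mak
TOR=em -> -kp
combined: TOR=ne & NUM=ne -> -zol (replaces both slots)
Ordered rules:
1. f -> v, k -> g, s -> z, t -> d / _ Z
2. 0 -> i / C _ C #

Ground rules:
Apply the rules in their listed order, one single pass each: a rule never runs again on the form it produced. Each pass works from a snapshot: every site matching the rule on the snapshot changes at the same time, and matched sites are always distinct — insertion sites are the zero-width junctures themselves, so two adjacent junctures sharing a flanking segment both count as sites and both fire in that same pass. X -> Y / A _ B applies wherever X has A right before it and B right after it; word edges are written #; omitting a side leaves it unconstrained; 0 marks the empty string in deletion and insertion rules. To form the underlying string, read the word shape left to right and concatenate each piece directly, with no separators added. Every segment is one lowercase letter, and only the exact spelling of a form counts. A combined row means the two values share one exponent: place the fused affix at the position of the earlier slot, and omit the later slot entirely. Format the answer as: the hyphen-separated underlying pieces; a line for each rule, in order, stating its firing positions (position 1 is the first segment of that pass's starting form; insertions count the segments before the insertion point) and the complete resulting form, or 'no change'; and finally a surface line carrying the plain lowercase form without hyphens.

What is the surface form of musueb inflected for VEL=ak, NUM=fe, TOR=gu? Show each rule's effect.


underlying: musueb-db-on-b
1. f -> v, k -> g, s -> z, t -> d / _ Z: no change
2. 0 -> i / C _ C #: inserts after position(s) 10: musuebdbonib
surface: musuebdbonib


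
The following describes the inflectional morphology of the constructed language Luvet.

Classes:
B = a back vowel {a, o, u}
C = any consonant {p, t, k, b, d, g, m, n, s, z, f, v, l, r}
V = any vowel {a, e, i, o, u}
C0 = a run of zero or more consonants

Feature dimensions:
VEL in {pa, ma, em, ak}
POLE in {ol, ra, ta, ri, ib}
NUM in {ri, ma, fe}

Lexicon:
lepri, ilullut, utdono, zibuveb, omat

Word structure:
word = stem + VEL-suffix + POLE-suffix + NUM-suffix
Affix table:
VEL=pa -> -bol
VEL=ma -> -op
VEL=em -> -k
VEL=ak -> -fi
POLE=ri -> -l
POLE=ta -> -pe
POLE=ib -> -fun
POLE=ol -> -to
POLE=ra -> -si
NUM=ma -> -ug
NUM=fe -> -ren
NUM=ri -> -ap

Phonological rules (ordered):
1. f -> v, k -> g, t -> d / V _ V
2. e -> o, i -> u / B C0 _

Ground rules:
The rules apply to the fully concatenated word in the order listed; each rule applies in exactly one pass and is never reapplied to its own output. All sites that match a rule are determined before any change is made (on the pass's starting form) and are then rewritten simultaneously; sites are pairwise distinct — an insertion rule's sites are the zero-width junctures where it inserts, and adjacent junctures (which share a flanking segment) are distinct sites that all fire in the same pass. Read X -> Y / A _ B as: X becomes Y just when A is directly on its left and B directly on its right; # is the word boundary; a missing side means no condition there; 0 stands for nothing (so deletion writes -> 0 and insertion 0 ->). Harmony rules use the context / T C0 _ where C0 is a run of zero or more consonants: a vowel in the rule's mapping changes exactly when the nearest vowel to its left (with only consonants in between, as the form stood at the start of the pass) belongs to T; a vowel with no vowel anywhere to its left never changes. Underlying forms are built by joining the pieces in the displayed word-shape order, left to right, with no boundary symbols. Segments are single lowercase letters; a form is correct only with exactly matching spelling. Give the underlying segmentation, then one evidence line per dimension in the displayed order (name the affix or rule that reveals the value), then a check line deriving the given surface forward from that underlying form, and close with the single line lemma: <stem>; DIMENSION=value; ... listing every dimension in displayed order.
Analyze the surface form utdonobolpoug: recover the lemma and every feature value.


underlying: utdono-bol-pe-ug
VEL=pa - signalled by the affix -bol
POLE=ta - signalled by the affix -pe
NUM=ma - signalled by the affix -ug
check: utdonobolpeug -> utdonobolpeug -> utdonobolpoug
lemma: utdono; VEL=pa; POLE=ta; NUM=ma


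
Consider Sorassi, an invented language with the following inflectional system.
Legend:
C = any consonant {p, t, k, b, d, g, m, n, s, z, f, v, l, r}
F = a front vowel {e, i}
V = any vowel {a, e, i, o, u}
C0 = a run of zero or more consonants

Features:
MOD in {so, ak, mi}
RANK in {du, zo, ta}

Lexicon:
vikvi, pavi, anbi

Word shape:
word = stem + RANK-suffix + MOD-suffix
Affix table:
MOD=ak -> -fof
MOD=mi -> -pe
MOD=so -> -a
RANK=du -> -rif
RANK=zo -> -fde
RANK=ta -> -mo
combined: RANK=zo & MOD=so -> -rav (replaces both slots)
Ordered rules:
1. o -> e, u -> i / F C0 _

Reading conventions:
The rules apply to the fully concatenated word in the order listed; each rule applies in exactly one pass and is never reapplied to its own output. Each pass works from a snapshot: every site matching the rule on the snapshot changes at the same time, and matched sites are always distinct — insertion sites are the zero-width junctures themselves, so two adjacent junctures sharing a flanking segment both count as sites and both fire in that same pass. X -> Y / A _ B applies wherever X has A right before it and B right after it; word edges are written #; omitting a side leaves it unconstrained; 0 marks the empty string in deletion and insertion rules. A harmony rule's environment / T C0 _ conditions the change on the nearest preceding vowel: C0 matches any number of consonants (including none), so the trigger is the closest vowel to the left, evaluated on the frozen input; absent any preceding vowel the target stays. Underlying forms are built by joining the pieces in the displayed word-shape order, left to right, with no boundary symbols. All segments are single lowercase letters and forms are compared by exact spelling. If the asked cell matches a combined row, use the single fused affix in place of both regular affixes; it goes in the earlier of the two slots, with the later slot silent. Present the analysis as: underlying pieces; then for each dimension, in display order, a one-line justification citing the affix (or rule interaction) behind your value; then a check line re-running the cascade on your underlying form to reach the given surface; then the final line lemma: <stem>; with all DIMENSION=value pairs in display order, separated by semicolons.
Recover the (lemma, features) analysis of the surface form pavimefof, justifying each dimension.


underlying: pavi-mo-fof
MOD=ak - signalled by the affix -fof
RANK=ta - signalled by the affix -mo
check: pavimofof -> pavimefof
lemma: pavi; MOD=ak; RANK=ta


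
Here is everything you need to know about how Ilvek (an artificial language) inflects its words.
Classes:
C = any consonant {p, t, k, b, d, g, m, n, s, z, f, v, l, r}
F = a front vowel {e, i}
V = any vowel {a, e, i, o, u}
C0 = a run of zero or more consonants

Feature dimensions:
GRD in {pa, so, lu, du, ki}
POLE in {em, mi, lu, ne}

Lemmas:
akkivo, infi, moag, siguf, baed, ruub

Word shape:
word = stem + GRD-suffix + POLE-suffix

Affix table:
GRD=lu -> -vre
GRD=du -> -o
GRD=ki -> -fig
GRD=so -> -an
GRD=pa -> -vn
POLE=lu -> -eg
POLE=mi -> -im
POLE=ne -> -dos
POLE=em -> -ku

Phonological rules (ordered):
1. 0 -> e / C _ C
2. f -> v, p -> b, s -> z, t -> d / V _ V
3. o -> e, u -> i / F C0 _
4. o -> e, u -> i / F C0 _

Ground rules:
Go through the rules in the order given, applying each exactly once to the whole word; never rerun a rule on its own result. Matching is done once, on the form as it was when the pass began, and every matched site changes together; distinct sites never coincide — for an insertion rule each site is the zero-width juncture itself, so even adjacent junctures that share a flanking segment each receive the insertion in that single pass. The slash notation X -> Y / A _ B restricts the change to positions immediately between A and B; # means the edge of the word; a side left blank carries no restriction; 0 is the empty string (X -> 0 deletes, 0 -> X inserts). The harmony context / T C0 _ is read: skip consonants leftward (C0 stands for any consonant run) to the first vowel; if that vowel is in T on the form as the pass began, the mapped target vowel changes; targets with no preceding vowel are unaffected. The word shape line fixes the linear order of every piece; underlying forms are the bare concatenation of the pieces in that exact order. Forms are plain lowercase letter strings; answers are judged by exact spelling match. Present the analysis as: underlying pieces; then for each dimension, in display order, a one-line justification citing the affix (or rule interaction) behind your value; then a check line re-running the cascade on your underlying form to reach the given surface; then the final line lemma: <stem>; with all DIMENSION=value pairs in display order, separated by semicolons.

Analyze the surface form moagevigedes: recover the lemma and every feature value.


underlying: moag-fig-dos
GRD=ki - signalled by the affix -fig
POLE=ne - signalled by the affix -dos
check: moagfigdos -> moagefigedos -> moagevigedos -> moagevigedes -> moagevigedes
lemma: moag; GRD=ki; POLE=ne


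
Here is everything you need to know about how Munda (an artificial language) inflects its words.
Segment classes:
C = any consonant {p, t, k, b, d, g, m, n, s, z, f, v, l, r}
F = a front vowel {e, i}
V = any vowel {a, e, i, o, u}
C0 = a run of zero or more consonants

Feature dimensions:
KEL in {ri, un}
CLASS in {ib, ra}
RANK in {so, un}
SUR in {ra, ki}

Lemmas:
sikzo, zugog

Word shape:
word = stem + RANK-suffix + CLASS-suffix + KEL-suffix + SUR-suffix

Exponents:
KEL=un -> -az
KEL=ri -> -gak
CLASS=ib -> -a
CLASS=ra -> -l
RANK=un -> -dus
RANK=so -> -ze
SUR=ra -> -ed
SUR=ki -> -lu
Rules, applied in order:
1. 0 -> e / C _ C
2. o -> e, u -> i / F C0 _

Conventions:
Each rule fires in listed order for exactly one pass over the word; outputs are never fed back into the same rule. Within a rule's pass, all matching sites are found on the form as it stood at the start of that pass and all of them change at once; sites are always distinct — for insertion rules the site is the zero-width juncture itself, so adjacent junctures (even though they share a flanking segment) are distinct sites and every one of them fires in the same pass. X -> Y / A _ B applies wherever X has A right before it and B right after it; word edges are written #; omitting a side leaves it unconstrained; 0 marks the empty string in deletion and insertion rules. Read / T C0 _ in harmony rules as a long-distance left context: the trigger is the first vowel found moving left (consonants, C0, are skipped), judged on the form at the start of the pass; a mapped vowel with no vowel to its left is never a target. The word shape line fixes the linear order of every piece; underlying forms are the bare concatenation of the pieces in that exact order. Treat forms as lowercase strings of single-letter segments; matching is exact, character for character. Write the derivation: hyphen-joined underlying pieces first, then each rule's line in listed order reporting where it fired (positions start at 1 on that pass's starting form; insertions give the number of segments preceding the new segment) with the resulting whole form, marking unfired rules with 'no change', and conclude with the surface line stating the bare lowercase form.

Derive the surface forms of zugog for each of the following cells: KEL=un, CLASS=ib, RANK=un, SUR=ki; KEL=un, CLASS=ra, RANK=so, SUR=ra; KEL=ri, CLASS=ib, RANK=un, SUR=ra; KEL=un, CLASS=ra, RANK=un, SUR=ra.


cell KEL=un, CLASS=ib, RANK=un, SUR=ki:
underlying: zugog-dus-a-az-lu
1. 0 -> e / C _ C: inserts after position(s) 5, 11: zugogedusaazelu
2. o -> e, u -> i / F C0 _: fires at position(s) 8, 15: zugogedisaazeli
surface: zugogedisaazeli

cell KEL=un, CLASS=ra, RANK=so, SUR=ra:
underlying: zugog-ze-l-az-ed
1. 0 -> e / C _ C: inserts after position(s) 5: zugogezelazed
2. o -> e, u -> i / F C0 _: no change
surface: zugogezelazed

cell KEL=ri, CLASS=ib, RANK=un, SUR=ra:
underlying: zugog-dus-a-gak-ed
1. 0 -> e / C _ C: inserts after position(s) 5: zugogedusagaked
2. o -> e, u -> i / F C0 _: fires at position(s) 8: zugogedisagaked
surface: zugogedisagaked

cell KEL=un, CLASS=ra, RANK=un, SUR=ra:
underlying: zugog-dus-l-az-ed
1. 0 -> e / C _ C: inserts after position(s) 5, 8: zugogeduselazed
2. o -> e, u -> i / F C0 _: fires at position(s) 8: zugogediselazed
surface: zugogediselazed


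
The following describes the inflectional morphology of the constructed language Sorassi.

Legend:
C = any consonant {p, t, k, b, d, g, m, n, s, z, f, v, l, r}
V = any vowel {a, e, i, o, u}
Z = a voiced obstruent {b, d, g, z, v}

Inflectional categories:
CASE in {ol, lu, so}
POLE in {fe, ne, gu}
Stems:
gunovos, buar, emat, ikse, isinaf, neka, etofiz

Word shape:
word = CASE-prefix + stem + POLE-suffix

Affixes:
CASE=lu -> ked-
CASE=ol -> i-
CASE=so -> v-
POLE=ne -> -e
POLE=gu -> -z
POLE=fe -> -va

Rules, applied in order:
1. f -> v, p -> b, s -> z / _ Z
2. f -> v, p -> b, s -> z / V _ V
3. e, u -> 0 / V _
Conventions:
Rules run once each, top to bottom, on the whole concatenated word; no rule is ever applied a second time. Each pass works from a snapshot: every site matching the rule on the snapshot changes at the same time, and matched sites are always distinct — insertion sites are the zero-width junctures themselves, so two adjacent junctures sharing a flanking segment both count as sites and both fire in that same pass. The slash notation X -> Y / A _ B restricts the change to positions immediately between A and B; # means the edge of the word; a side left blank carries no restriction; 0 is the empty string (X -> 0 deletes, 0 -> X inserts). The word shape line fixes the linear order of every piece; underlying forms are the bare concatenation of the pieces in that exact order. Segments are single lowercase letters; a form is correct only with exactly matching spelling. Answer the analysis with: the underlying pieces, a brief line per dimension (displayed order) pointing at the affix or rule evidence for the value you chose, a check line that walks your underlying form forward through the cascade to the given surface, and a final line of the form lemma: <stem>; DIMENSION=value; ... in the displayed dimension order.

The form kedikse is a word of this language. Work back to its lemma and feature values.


underlying: ked-ikse-e
CASE=lu - signalled by the affix ked-
POLE=ne - signalled by the affix -e
check: kediksee -> kediksee -> kediksee -> kedikse
lemma: ikse; CASE=lu; POLE=ne


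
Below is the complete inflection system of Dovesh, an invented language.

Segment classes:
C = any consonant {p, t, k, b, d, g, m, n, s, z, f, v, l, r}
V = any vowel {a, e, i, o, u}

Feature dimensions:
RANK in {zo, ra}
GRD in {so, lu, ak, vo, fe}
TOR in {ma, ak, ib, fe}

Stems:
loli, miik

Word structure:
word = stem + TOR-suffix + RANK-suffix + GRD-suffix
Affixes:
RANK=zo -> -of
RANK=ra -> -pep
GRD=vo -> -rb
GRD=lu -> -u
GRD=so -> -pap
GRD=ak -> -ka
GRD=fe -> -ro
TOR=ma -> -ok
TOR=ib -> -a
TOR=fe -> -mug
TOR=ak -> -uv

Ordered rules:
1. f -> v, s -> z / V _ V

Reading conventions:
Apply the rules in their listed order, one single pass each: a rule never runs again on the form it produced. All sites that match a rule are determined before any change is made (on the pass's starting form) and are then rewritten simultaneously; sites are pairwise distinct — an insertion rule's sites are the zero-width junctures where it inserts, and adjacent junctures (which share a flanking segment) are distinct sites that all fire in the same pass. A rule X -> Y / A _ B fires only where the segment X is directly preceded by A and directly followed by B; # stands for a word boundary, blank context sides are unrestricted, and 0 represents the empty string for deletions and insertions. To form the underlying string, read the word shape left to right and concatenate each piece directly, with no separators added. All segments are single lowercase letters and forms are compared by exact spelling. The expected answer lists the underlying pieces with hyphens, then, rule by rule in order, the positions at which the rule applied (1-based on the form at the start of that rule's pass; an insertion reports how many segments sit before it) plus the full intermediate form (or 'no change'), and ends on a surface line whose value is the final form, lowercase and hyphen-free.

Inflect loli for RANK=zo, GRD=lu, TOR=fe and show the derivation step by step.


underlying: loli-mug-of-u
1. f -> v, s -> z / V _ V: fires at position(s) 9: lolimugovu
surface: lolimugovu
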